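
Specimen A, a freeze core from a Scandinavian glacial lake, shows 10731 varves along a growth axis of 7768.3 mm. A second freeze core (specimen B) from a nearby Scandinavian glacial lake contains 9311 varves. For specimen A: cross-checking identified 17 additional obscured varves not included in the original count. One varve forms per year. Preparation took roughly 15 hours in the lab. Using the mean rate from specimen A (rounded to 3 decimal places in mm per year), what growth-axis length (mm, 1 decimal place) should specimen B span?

6731.9 mm

Specimen A: true varve count = 10731 + 17 = 10748.
A: 7768.3 mm over 10748 years gives 7768.3 / 10748 ≈ 0.723 mm per year.
Length of B = 0.723 × 9311 = 6731.9 mm.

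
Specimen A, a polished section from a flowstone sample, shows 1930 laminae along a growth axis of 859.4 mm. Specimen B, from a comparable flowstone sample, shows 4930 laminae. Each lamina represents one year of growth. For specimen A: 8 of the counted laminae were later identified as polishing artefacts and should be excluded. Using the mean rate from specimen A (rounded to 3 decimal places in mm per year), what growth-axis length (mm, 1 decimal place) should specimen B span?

Specimen A: after corrections the count is 1930 − 8 = 1922 laminae.
A: 859.4 mm over 1922 years gives 859.4 / 1922 ≈ 0.447 mm/year.
B's length ≈ 0.447 × 4930 = 2203.7 mm.

2203.7 mm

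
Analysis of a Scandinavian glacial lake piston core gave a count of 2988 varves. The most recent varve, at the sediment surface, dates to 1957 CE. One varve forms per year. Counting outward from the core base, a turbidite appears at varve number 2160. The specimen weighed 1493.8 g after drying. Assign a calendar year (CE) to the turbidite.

1129 CE

Between varve 2160 and the sediment surface there are 2988 − 2160 = 828 varves.
Counting back 828 years from 1957 CE places the turbidite in 1957 − 828 = 1129 CE.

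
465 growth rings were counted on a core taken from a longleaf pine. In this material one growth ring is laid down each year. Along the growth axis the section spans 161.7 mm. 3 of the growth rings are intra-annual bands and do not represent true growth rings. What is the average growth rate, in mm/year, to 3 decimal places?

0.350 mm/year

After corrections the count is 465 − 3 = 462 growth rings.
161.7 mm over 462 years gives 161.7 / 462 ≈ 0.350 mm/year.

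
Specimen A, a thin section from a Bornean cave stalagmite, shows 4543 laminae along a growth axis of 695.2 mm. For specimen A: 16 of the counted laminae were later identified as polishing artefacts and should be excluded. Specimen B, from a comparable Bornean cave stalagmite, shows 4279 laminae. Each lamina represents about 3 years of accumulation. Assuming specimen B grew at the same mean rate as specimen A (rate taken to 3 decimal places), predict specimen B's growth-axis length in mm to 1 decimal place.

654.7 mm

Specimen A: adjusted count: 4543 − 16 = 4527 laminae.
Specimen A: 4527 laminae at 3 years each span 4527 × 3 = 13581 years.
A: 695.2 mm over 13581 years gives 695.2 / 13581 ≈ 0.051 mm/yr.
Specimen B: 4279 laminae at 3 years each span 4279 × 3 = 12837 years. B's length ≈ 0.051 × 12837 = 654.7 mm.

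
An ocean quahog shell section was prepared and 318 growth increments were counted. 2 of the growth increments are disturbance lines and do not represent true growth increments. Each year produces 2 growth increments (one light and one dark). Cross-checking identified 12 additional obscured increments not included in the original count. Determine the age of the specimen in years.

True growth increment count = 318 − 2 + 12 = 328.
Dividing by 2 growth increments per year: 328 / 2 = 164 years.

164 yr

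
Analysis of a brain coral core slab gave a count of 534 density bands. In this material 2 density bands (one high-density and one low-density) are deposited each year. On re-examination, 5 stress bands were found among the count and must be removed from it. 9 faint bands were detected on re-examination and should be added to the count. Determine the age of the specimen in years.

Correcting the raw count gives 534 − 5 + 9 = 538 true density bands.
538 density bands at 2 per year is 538 / 2 = 269 years.

269 years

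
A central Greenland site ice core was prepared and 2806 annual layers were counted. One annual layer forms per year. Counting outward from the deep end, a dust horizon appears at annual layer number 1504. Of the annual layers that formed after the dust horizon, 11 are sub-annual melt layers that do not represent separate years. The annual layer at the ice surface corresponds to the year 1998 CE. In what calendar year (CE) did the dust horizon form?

2806 − 1504 = 1302 annual layers lie beyond the dust horizon toward the ice surface.
Excluding 11 false annual layers: 1302 − 11 = 1291.
1998 − 1291 = 707 CE.

707 CE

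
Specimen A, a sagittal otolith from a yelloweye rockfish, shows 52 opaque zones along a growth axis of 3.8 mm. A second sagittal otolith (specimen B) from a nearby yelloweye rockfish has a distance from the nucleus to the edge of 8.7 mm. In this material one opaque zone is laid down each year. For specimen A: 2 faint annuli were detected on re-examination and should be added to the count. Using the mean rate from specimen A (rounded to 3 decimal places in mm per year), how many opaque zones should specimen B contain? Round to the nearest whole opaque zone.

124 opaque zones

Specimen A: correcting the raw count gives 52 + 2 = 54 true opaque zones.
A: Extension rate ≈ 3.8 / 54 = 0.070 mm/year.
B spans 8.7 / 0.070 = 124.29 years ≈ 124 opaque zones.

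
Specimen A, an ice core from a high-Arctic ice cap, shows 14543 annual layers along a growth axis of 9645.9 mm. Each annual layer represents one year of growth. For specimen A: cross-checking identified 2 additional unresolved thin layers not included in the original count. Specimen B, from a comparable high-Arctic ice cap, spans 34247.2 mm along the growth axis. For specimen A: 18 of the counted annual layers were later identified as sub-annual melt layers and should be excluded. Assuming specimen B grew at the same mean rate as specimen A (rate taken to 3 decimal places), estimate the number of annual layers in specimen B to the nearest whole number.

Specimen A: correcting the raw count gives 14543 − 18 + 2 = 14527 true annual layers.
A: Extension rate ≈ 9645.9 / 14527 = 0.664 mm/year.
For B, 34247.2 / 0.664 = 51577.11 years ≈ 51577 annual layers.

51577 annual layers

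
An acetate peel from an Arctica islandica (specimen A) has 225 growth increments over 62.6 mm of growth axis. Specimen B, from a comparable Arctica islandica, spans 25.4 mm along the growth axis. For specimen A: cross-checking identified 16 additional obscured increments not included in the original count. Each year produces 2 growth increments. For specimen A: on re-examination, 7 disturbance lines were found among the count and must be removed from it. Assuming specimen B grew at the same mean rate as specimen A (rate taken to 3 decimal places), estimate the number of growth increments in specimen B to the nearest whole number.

95 growth increments

Specimen A: after corrections the count is 225 − 7 + 16 = 234 growth increments.
Specimen A: with 2 growth increments per year, 234 / 2 = 117 years.
A: 62.6 mm over 117 years gives 62.6 / 117 ≈ 0.535 mm per year.
For B, 25.4 / 0.535 = 47.48 years; at 2 growth increments per year that is 47.48 × 2 ≈ 95 growth increments.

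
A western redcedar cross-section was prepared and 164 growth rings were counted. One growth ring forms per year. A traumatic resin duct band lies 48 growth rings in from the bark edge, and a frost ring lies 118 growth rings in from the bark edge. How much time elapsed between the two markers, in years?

Separation: 118 − 48 = 70 growth rings.
At one growth ring per year, 70 years elapsed between them.

70 years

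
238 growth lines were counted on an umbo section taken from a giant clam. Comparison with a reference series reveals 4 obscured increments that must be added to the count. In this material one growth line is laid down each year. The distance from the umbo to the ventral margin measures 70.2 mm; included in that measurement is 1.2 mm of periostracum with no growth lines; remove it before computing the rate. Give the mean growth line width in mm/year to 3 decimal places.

Adjusted count: 238 + 4 = 242 growth lines.
The growth record spans 70.2 − 1.2 = 69.0 mm.
Mean rate = 69.0 mm / 242 years ≈ 0.285 mm/year.

0.285 mm/year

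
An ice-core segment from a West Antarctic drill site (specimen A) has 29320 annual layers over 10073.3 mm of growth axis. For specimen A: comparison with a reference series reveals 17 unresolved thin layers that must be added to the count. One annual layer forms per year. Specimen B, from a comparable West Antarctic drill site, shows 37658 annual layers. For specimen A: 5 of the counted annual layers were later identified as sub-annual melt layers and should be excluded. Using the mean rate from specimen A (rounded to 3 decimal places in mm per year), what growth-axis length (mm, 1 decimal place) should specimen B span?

12916.7 mm

Specimen A: correcting the raw count gives 29320 − 5 + 17 = 29332 true annual layers.
A: Extension rate ≈ 10073.3 / 29332 = 0.343 mm/year.
For B, 0.343 mm/year × 37658 years = 12916.7 mm.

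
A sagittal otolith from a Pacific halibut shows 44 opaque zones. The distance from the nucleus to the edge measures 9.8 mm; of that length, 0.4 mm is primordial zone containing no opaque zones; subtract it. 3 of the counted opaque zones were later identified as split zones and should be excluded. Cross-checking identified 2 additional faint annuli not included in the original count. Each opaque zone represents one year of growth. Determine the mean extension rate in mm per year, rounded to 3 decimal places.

True opaque zone count = 44 − 3 + 2 = 43.
The growth record spans 9.8 − 0.4 = 9.4 mm.
9.4 mm over 43 years gives 9.4 / 43 ≈ 0.219 mm per year.

0.219 mm per year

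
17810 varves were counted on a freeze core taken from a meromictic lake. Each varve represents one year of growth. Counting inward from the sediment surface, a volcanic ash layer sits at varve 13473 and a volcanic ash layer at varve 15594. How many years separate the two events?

2121 years

Separation: 15594 − 13473 = 2121 varves.
At one varve per year, 2121 years elapsed between them.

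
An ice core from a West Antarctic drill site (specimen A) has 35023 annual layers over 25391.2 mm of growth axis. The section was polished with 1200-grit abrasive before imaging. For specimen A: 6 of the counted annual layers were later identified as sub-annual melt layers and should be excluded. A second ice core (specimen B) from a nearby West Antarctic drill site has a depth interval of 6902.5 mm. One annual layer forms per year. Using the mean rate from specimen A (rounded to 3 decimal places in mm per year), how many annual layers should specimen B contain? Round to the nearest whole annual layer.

9521 annual layers

Specimen A: true annual layer count = 35023 − 6 = 35017.
A: Mean rate = 25391.2 mm / 35017 years ≈ 0.725 mm/year.
For B, 6902.5 / 0.725 = 9520.69 years ≈ 9521 annual layers.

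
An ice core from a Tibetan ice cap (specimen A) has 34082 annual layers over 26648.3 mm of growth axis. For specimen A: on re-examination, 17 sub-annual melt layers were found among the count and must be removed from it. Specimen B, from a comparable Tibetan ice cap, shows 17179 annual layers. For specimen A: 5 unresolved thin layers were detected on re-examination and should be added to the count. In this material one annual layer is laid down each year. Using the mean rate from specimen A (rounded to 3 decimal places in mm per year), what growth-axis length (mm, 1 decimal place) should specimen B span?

13434.0 mm

Specimen A: true annual layer count = 34082 − 17 + 5 = 34070.
A: 26648.3 mm over 34070 years gives 26648.3 / 34070 ≈ 0.782 mm/year.
B's length ≈ 0.782 × 17179 = 13434.0 mm.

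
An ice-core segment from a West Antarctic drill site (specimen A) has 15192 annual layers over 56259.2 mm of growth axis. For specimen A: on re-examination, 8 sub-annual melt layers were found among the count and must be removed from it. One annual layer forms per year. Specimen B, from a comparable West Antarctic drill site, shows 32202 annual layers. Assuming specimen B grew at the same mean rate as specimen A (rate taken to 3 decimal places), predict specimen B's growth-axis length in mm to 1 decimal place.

119308.4 mm

Specimen A: true annual layer count = 15192 − 8 = 15184.
A: Extension rate ≈ 56259.2 / 15184 = 3.705 mm/yr.
B's length ≈ 3.705 × 32202 = 119308.4 mm.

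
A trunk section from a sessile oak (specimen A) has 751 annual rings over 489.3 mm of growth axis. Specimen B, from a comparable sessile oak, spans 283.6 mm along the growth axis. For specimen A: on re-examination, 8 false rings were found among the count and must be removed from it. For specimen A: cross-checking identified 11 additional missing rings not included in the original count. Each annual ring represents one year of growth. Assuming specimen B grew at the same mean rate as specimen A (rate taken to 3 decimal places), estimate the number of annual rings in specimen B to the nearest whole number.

437 annual rings

Specimen A: adjusted count: 751 − 8 + 11 = 754 annual rings.
A: 489.3 mm over 754 years gives 489.3 / 754 ≈ 0.649 mm/yr.
For B, 283.6 / 0.649 = 436.98 years ≈ 437 annual rings.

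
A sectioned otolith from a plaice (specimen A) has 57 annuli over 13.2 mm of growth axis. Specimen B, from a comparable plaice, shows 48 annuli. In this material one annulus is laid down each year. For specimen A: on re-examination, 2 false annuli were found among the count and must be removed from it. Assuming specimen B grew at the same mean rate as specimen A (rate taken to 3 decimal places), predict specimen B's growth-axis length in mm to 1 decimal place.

Specimen A: after corrections the count is 57 − 2 = 55 annuli.
A: Extension rate ≈ 13.2 / 55 = 0.240 mm per year.
Length of B = 0.240 × 48 = 11.5 mm.

11.5 mm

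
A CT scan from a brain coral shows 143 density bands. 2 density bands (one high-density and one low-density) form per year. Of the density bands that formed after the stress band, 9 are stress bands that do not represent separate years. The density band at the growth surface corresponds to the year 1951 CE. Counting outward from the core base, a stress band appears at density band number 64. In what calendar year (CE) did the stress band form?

1916 CE

Between density band 64 and the growth surface there are 143 − 64 = 79 density bands.
79 − 9 false = 70 true density bands after the stress band.
70 density bands at 2 per year is 70 / 2 = 35 years.
1951 − 35 = 1916 CE.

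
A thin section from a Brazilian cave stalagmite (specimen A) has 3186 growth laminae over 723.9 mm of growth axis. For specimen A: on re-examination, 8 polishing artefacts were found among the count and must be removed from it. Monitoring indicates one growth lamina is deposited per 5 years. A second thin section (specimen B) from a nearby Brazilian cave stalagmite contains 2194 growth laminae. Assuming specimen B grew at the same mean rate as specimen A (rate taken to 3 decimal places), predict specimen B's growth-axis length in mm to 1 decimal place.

Specimen A: adjusted count: 3186 − 8 = 3178 growth laminae.
Specimen A: 3178 growth laminae at 5 years each span 3178 × 5 = 15890 years.
A: 723.9 mm over 15890 years gives 723.9 / 15890 ≈ 0.046 mm per year.
Specimen B: 2194 growth laminae at 5 years each span 2194 × 5 = 10970 years. B's length ≈ 0.046 × 10970 = 504.6 mm.

504.6 mm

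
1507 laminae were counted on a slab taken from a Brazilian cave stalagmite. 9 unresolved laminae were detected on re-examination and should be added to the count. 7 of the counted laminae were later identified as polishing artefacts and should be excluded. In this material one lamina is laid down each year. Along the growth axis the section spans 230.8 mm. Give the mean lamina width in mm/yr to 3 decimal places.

Correcting the raw count gives 1507 − 7 + 9 = 1509 true laminae.
Extension rate ≈ 230.8 / 1509 = 0.153 mm/yr.

0.153 mm/yr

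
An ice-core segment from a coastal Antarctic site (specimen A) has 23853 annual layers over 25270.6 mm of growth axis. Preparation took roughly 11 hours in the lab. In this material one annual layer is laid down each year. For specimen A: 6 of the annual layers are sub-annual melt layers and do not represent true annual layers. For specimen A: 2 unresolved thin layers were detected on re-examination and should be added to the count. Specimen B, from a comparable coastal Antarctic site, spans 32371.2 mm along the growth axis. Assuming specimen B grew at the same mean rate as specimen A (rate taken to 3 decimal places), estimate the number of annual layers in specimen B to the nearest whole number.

Specimen A: correcting the raw count gives 23853 − 6 + 2 = 23849 true annual layers.
A: 25270.6 mm over 23849 years gives 25270.6 / 23849 ≈ 1.060 mm/yr.
Specimen B: 32371.2 mm / 1.060 mm per year = 30538.87 years ≈ 30539 annual layers.

30539 annual layers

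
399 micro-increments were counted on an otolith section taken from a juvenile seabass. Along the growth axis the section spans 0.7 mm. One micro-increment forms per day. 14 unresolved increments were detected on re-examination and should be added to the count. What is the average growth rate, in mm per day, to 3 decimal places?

Adjusted count: 399 + 14 = 413 micro-increments.
0.7 mm over 413 days gives 0.7 / 413 ≈ 0.002 mm per day.

0.002 mm per day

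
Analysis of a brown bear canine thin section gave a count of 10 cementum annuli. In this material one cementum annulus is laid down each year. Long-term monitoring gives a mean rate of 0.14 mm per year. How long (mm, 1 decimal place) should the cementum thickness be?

The record spans 10 years at 0.14 mm per year.
Predicted length = 0.14 mm/year × 10 years = 1.4 mm.

1.4 mm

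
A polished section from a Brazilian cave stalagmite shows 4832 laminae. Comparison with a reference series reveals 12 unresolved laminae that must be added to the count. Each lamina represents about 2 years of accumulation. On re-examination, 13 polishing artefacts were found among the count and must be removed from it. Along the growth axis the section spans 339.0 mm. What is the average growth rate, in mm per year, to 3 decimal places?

0.035 mm per year

True lamina count = 4832 − 13 + 12 = 4831.
4831 laminae at 2 years each span 4831 × 2 = 9662 years.
Mean rate = 339.0 mm / 9662 years ≈ 0.035 mm per year.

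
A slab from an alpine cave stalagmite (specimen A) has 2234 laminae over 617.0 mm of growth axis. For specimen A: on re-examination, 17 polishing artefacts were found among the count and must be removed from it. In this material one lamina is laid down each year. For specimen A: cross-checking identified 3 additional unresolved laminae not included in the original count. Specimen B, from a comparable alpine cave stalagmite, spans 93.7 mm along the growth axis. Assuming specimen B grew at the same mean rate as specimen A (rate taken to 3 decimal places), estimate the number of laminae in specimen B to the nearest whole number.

337 laminae

Specimen A: correcting the raw count gives 2234 − 17 + 3 = 2220 true laminae.
A: 617.0 mm over 2220 years gives 617.0 / 2220 ≈ 0.278 mm/yr.
B spans 93.7 / 0.278 = 337.05 years ≈ 337 laminae.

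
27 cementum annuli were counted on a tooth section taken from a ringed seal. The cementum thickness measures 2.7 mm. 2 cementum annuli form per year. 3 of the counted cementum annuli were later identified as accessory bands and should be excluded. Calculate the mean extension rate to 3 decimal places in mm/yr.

0.225 mm/yr

Adjusted count: 27 − 3 = 24 cementum annuli.
24 cementum annuli at 2 per year is 24 / 2 = 12 years.
2.7 mm over 12 years gives 2.7 / 12 ≈ 0.225 mm/yr.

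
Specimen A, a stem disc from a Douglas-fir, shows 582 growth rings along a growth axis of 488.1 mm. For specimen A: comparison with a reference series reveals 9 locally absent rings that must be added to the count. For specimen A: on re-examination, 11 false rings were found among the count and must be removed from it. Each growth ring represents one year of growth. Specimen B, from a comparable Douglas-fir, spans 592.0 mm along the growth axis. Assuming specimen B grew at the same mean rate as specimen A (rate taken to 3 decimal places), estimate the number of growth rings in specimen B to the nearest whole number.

Specimen A: after corrections the count is 582 − 11 + 9 = 580 growth rings.
A: Mean rate = 488.1 mm / 580 years ≈ 0.842 mm/yr.
B spans 592.0 / 0.842 = 703.09 years ≈ 703 growth rings.

703 growth rings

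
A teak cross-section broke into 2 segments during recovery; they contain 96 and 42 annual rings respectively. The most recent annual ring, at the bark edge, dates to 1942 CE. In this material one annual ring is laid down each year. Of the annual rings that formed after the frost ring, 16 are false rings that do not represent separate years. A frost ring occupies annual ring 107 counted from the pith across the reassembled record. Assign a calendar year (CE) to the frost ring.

Total annual rings = 96 + 42 = 138.
138 − 107 = 31 annual rings lie beyond the frost ring toward the bark edge.
Removing the 16 false annual rings leaves 31 − 16 = 15 true annual rings beyond the frost ring.
The annual ring at the bark edge is 1942 CE, so the frost ring dates to 1942 − 15 = 1927 CE.

1927 CE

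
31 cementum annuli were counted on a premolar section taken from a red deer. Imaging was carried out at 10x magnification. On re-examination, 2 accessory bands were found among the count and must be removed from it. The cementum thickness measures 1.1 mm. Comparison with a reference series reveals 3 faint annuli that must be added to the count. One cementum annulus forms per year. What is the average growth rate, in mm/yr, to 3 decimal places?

Adjusted count: 31 − 2 + 3 = 32 cementum annuli.
1.1 mm over 32 years gives 1.1 / 32 ≈ 0.034 mm/yr.

0.034 mm/yr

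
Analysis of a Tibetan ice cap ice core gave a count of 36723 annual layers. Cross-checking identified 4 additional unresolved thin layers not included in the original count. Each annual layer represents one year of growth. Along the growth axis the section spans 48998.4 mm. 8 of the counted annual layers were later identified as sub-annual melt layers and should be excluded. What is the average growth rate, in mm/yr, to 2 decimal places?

1.33 mm/yr

Adjusted count: 36723 − 8 + 4 = 36719 annual layers.
48998.4 mm over 36719 years gives 48998.4 / 36719 ≈ 1.33 mm/yr.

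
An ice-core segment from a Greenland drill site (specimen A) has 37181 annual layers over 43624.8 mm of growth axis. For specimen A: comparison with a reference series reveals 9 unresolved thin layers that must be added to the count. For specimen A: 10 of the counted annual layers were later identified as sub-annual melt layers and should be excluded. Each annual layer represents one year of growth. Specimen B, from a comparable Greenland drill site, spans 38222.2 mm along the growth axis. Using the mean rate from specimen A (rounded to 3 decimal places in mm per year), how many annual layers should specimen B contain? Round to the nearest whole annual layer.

32585 annual layers

Specimen A: adjusted count: 37181 − 10 + 9 = 37180 annual layers.
A: 43624.8 mm over 37180 years gives 43624.8 / 37180 ≈ 1.173 mm/year.
Specimen B: 38222.2 mm / 1.173 mm per year = 32585.00 years ≈ 32585 annual layers.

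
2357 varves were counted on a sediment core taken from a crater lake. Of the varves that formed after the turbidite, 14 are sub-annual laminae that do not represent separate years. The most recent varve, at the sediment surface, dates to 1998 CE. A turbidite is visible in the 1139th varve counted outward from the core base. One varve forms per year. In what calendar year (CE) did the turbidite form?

794 CE

2357 − 1139 = 1218 varves lie beyond the turbidite toward the sediment surface.
Removing the 14 false varves leaves 1218 − 14 = 1204 true varves beyond the turbidite.
The varve at the sediment surface is 1998 CE, so the turbidite dates to 1998 − 1204 = 794 CE.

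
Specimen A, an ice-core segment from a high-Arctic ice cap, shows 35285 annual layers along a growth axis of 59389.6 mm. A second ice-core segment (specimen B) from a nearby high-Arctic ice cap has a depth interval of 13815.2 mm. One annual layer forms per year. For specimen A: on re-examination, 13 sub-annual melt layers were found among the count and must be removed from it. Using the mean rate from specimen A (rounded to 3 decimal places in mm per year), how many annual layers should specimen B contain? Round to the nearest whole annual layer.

8204 annual layers

Specimen A: after corrections the count is 35285 − 13 = 35272 annual layers.
A: Extension rate ≈ 59389.6 / 35272 = 1.684 mm/yr.
For B, 13815.2 / 1.684 = 8203.80 years ≈ 8204 annual layers.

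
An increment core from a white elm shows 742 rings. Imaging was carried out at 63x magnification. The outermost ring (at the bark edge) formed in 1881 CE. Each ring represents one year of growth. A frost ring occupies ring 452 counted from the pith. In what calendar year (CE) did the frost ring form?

1591 CE

Between ring 452 and the bark edge there are 742 − 452 = 290 rings.
1881 − 290 = 1591 CE.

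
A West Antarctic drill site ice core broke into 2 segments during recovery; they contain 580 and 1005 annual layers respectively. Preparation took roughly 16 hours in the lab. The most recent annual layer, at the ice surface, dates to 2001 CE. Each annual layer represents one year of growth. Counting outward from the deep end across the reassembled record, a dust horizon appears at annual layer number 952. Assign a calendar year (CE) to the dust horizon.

Total annual layers = 580 + 1005 = 1585.
1585 − 952 = 633 annual layers lie beyond the dust horizon toward the ice surface.
Counting back 633 years from 2001 CE places the dust horizon in 2001 − 633 = 1368 CE.

1368 CE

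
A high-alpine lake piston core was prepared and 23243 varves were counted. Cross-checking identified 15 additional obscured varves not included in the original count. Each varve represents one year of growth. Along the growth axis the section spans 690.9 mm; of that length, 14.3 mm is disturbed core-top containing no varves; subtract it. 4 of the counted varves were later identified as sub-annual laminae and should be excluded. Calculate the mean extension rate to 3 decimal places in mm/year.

True varve count = 23243 − 4 + 15 = 23254.
Removing the 14.3 mm offcut leaves 690.9 − 14.3 = 676.6 mm.
Mean rate = 676.6 mm / 23254 years ≈ 0.029 mm/year.

0.029 mm/year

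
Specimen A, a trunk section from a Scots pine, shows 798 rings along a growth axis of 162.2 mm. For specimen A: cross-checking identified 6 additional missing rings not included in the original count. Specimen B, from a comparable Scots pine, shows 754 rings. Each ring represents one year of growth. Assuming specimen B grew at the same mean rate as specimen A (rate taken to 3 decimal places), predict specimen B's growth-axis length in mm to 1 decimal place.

Specimen A: true ring count = 798 + 6 = 804.
A: 162.2 mm over 804 years gives 162.2 / 804 ≈ 0.202 mm/yr.
Length of B = 0.202 × 754 = 152.3 mm.

152.3 mm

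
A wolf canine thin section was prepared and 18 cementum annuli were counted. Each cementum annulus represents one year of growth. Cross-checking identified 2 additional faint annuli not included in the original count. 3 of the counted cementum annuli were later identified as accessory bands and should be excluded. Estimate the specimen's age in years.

Adjusted count: 18 − 3 + 2 = 17 cementum annuli.
At one cementum annulus per year, that is 17 years.

17 yr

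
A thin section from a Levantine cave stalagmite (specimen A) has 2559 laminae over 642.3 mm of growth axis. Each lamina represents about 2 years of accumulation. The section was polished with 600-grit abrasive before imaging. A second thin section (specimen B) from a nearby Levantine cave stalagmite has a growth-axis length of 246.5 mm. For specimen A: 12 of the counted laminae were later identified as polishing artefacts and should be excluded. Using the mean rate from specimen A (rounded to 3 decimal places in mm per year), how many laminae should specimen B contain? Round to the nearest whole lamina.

Specimen A: true lamina count = 2559 − 12 = 2547.
Specimen A: at 2 years per lamina, 2547 × 2 = 5094 years.
A: Extension rate ≈ 642.3 / 5094 = 0.126 mm/yr.
B spans 246.5 / 0.126 = 1956.35 years; at 2 years per lamina that is 1956.35 / 2 ≈ 978 laminae.

978 laminae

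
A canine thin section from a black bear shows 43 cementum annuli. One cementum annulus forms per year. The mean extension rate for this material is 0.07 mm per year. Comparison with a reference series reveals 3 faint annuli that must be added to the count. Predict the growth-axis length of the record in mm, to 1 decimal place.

3.2 mm

Adjusted count: 43 + 3 = 46 cementum annuli.
Predicted length = 0.07 mm/year × 46 years = 3.2 mm.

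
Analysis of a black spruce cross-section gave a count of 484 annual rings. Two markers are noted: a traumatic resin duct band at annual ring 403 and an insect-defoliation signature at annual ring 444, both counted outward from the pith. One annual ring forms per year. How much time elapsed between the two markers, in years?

The two markers are separated by 444 − 403 = 41 annual rings.
At one annual ring per year, 41 years elapsed between them.

41 years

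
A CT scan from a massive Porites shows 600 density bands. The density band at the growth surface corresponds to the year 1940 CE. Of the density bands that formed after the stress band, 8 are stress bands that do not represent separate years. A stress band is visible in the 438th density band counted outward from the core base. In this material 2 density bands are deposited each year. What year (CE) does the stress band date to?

1863 CE

The stress band sits at density band 438 from the core base, so 600 − 438 = 162 density bands formed after it.
162 − 8 false = 154 true density bands after the stress band.
Dividing by 2 density bands per year: 154 / 2 = 77 years.
The density band at the growth surface is 1940 CE, so the stress band dates to 1940 − 77 = 1863 CE.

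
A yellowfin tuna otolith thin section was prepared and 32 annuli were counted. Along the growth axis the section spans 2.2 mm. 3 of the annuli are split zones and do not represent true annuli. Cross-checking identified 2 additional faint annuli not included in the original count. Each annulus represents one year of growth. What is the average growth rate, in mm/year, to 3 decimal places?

Correcting the raw count gives 32 − 3 + 2 = 31 true annuli.
2.2 mm over 31 years gives 2.2 / 31 ≈ 0.071 mm/year.

0.071 mm/year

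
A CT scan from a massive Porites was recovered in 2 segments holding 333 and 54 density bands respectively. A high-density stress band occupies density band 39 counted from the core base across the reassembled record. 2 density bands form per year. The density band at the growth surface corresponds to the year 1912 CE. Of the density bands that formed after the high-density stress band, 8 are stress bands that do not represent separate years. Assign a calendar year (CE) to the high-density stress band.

Total density bands = 333 + 54 = 387.
The high-density stress band sits at density band 39 from the core base, so 387 − 39 = 348 density bands formed after it.
348 − 8 false = 340 true density bands after the high-density stress band.
With 2 density bands per year, 340 / 2 = 170 years.
1912 − 170 = 1742 CE.

1742 CE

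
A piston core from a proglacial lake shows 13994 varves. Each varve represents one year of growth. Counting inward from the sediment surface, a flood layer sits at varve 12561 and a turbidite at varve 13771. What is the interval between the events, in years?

1210 years

The two markers are separated by 13771 − 12561 = 1210 varves.
One varve per year makes the interval 1210 years.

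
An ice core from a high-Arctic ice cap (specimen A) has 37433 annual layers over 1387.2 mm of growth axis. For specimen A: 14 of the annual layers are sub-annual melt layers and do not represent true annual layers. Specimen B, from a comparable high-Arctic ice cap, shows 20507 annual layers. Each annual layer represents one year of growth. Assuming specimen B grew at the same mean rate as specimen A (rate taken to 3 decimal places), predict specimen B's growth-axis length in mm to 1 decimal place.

Specimen A: true annual layer count = 37433 − 14 = 37419.
A: Extension rate ≈ 1387.2 / 37419 = 0.037 mm per year.
B's length ≈ 0.037 × 20507 = 758.8 mm.

758.8 mm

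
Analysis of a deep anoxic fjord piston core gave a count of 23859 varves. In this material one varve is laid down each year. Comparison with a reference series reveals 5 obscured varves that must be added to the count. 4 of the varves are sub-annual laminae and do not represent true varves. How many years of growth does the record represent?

23860 yr

After corrections the count is 23859 − 4 + 5 = 23860 varves.
At one varve per year, that is 23860 years.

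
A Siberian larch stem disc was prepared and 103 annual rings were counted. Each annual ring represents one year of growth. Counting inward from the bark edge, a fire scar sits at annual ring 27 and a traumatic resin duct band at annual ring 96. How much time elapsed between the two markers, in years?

69 years

The two markers are separated by 96 − 27 = 69 annual rings.
That is 69 years at one annual ring per year.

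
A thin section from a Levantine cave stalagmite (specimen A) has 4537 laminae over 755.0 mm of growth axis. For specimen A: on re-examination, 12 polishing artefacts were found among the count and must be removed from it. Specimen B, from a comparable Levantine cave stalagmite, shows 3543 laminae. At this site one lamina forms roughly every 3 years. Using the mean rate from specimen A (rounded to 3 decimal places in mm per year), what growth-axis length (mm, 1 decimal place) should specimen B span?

595.2 mm

Specimen A: adjusted count: 4537 − 12 = 4525 laminae.
Specimen A: 4525 laminae at 3 years each span 4525 × 3 = 13575 years.
A: Mean rate = 755.0 mm / 13575 years ≈ 0.056 mm/yr.
Specimen B: multiplying by 3 years per lamina: 3543 × 3 = 10629 years. B's length ≈ 0.056 × 10629 = 595.2 mm.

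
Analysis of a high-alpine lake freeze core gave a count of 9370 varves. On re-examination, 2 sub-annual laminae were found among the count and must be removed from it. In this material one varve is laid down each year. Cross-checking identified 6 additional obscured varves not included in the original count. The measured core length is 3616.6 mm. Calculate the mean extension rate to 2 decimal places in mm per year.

True varve count = 9370 − 2 + 6 = 9374.
Extension rate ≈ 3616.6 / 9374 = 0.39 mm per year.

0.39 mm per year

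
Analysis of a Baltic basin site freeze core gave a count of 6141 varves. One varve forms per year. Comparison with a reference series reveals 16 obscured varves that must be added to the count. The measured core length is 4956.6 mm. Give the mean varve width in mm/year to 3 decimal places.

Correcting the raw count gives 6141 + 16 = 6157 true varves.
4956.6 mm over 6157 years gives 4956.6 / 6157 ≈ 0.805 mm/year.

0.805 mm/year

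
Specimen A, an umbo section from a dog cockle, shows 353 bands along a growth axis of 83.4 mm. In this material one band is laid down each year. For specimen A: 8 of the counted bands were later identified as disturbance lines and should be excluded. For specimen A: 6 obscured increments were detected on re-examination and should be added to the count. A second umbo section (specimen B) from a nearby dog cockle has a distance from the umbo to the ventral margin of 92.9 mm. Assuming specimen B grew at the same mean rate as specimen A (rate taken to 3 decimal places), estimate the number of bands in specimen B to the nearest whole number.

Specimen A: adjusted count: 353 − 8 + 6 = 351 bands.
A: 83.4 mm over 351 years gives 83.4 / 351 ≈ 0.238 mm per year.
B spans 92.9 / 0.238 = 390.34 years ≈ 390 bands.

390 bands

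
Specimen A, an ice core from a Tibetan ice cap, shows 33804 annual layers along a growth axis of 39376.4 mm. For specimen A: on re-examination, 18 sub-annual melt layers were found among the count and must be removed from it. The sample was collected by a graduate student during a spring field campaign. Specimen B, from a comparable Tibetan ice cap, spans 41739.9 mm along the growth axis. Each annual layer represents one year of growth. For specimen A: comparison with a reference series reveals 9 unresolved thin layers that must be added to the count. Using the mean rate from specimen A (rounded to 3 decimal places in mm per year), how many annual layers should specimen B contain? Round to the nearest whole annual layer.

Specimen A: after corrections the count is 33804 − 18 + 9 = 33795 annual layers.
A: Extension rate ≈ 39376.4 / 33795 = 1.165 mm/year.
Specimen B: 41739.9 mm / 1.165 mm per year = 35828.24 years ≈ 35828 annual layers.

35828 annual layers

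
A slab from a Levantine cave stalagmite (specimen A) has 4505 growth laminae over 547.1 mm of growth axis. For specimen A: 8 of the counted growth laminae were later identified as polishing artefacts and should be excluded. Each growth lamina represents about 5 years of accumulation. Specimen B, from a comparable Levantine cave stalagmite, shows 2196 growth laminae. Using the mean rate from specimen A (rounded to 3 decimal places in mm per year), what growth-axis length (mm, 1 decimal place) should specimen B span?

263.5 mm

Specimen A: correcting the raw count gives 4505 − 8 = 4497 true growth laminae.
Specimen A: at 5 years per growth lamina, 4497 × 5 = 22485 years.
A: 547.1 mm over 22485 years gives 547.1 / 22485 ≈ 0.024 mm per year.
Specimen B: at 5 years per growth lamina, 2196 × 5 = 10980 years. B's length ≈ 0.024 × 10980 = 263.5 mm.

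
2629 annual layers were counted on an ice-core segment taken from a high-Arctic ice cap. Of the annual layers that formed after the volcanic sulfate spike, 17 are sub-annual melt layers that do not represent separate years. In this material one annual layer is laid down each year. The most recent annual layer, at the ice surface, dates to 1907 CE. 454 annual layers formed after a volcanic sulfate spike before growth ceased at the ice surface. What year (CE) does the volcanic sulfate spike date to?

454 annual layers formed after the volcanic sulfate spike.
Excluding 17 false annual layers: 454 − 17 = 437.
Counting back 437 years from 1907 CE places the volcanic sulfate spike in 1907 − 437 = 1470 CE.

1470 CE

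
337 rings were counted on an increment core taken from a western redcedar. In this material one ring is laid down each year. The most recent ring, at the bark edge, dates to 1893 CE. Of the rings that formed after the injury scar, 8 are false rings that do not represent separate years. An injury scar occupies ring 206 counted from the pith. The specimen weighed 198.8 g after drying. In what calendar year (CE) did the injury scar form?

1770 CE

The injury scar sits at ring 206 from the pith, so 337 − 206 = 131 rings formed after it.
Removing the 8 false rings leaves 131 − 8 = 123 true rings beyond the injury scar.
Counting back 123 years from 1893 CE places the injury scar in 1893 − 123 = 1770 CE.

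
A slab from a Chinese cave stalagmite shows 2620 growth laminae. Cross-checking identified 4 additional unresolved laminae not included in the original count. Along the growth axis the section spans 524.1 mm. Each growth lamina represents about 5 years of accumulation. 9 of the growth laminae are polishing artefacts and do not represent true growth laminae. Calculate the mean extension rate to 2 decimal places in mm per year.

True growth lamina count = 2620 − 9 + 4 = 2615.
At 5 years per growth lamina, 2615 × 5 = 13075 years.
Mean rate = 524.1 mm / 13075 years ≈ 0.04 mm per year.

0.04 mm per year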